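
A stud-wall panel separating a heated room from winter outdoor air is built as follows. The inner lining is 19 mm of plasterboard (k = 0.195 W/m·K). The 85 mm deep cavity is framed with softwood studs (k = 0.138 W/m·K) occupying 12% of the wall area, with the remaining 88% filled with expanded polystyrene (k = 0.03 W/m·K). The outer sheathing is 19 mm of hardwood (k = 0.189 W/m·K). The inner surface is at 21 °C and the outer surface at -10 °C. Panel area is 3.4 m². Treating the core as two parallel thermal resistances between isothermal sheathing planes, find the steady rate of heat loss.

Sheathing layers in series; stud and cavity paths in parallel between them.
R_inner = 0.019/(0.195×3.4) = 0.02866 K/W
R_stud  = 0.085/(0.138×0.12×3.4) = 1.51 K/W
R_cav   = 0.085/(0.03×0.88×3.4) = 0.947 K/W
1/R_core = 1/R_stud + 1/R_cav → R_core = 0.5819 K/W
R_outer = 0.019/(0.189×3.4) = 0.02957 K/W
R_total = 0.6402 K/W
Q = ΔT/R_total = 31/0.6402

Q ≈ 48.4 W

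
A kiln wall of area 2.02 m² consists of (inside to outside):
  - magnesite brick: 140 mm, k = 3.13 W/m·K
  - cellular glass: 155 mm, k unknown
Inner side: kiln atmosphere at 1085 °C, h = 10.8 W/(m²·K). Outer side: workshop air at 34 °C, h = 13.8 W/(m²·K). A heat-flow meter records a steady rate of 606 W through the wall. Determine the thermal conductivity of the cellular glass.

Treating each layer as a thermal resistance in series:
R_inner film = 1/(h_i·A) = 1/(10.8×2.02) = 0.04584 K/W
R_magnesite brick = L/(kA) = 0.14/(3.13×2.02) = 0.02214 K/W
R_outer film = 1/(h_o·A) = 1/(13.8×2.02) = 0.03587 K/W
Sum of known resistances R_other = 0.1039 K/W
Total R = ΔT/Q = 1051/606 = 1.734 K/W
R_cellular glass = R_total − R_other = 1.63 K/W
k = L/(R·A) = 0.155/(1.63×2.02)

k ≈ 0.0471 W/(m·K)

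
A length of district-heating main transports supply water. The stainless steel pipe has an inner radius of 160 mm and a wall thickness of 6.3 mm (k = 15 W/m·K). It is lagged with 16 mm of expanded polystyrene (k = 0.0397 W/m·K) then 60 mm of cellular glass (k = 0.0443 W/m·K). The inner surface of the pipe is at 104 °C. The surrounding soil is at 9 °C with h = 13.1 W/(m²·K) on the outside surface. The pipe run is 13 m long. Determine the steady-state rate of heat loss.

Q ≈ 857 W

Radial resistances (cylindrical: R_cond = ln(r_o/r_i)/(2πkL), R_conv = 1/(h·2πrL)):
R_stainless steel pipe wall = ln(166.3/160)/(2π×15×13) = 3.152×10^-5 K/W
R_expanded polystyrene = ln(182.3/166.3)/(2π×0.0397×13) = 0.02833 K/W
R_cellular glass = ln(242.3/182.3)/(2π×0.0443×13) = 0.07863 K/W
R_outer film = 1/(h_o·2πr_oL) = 1/(13.1×2π×0.2423×13) = 0.003857 K/W
R_total = 0.1108 K/W
Q = ΔT/R_total = 95/0.1108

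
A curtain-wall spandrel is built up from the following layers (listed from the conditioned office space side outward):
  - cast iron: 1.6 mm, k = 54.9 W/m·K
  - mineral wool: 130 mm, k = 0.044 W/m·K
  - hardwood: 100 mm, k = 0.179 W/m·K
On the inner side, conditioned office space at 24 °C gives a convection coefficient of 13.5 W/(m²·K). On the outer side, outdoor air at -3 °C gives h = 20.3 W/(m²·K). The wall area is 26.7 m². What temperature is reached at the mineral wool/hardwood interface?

Using the resistance-network approach (series):
R_inner film = 1/(h_i·A) = 1/(13.5×26.7) = 0.002774 K/W
R_cast iron = L/(kA) = 0.0016/(54.9×26.7) = 1.092×10^-6 K/W
R_mineral wool = L/(kA) = 0.13/(0.044×26.7) = 0.1107 K/W
R_hardwood = L/(kA) = 0.1/(0.179×26.7) = 0.02092 K/W
R_outer film = 1/(h_o·A) = 1/(20.3×26.7) = 0.001845 K/W
R_total = 0.1362 K/W;  Q = ΔT/R_total = 27/0.1362 = 198.2 W
T_interface = T_inner − Q·ΣR(inner→interface) = 24 − 198×0.1134

T ≈ 1.51 °C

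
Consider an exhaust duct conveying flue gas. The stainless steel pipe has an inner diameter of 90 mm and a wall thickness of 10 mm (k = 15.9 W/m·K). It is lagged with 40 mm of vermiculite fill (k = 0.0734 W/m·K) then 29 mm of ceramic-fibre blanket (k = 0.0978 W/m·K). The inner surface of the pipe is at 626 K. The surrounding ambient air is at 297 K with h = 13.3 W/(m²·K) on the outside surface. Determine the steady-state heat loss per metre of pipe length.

q′ ≈ 192 W/m

Radial resistances (cylindrical: R_cond = ln(r_o/r_i)/(2πkL), R_conv = 1/(h·2πrL)):
R_stainless steel pipe wall = ln(55/45)/(2π×15.9×1) = 0.002009 K/W
R_vermiculite fill = ln(95/55)/(2π×0.0734×1) = 1.185 K/W
R_ceramic-fibre blanket = ln(124/95)/(2π×0.0978×1) = 0.4335 K/W
R_outer film = 1/(h_o·2πr_oL) = 1/(13.3×2π×0.124×1) = 0.0965 K/W
R_total = 1.717 K/W
Q = ΔT/R_total = 329/1.717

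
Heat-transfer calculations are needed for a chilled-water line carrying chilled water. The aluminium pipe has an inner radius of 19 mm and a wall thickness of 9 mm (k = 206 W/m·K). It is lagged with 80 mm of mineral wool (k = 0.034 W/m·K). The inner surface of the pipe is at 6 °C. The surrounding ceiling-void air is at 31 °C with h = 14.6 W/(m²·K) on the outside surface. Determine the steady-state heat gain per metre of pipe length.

Radial resistances (cylindrical: R_cond = ln(r_o/r_i)/(2πkL), R_conv = 1/(h·2πrL)):
R_aluminium pipe wall = ln(28/19)/(2π×206×1) = 2.996×10^-4 K/W
R_mineral wool = ln(108/28)/(2π×0.034×1) = 6.319 K/W
R_outer film = 1/(h_o·2πr_oL) = 1/(14.6×2π×0.108×1) = 0.1009 K/W
R_total = 6.42 K/W
Q = ΔT/R_total = 25/6.42

q′ ≈ 3.89 W/m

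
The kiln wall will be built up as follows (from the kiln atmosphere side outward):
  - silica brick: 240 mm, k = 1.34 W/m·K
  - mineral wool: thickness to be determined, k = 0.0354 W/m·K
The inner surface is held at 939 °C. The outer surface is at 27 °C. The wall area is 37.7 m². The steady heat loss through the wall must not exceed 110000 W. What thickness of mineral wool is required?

L ≈ 4.72 mm

Using the resistance-network approach (series):
R_silica brick = L/(kA) = 0.24/(1.34×37.7) = 0.004751 K/W
Sum of the known resistances R_other = 0.004751 K/W
Required total resistance R_tot = ΔT/Q_allow = 912/110000 = 0.008291 K/W
R_mineral wool = R_tot − R_other = 0.00354 K/W
L = R·k·A = 0.00354×0.0354×37.7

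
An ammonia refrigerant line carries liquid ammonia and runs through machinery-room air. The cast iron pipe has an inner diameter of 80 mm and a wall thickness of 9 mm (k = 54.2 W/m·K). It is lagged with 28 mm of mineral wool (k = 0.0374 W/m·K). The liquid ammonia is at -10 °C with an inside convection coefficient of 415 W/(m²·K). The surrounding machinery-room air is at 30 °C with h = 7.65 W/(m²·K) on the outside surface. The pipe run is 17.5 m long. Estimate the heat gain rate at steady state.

For a radial system each layer contributes R = ln(r_out/r_in)/(2πkL); films add R = 1/(hA).
R_inner film = 1/(h_i·2πr₁L) = 1/(415×2π×0.04×17.5) = 5.479×10^-4 K/W
R_cast iron pipe wall = ln(49/40)/(2π×54.2×17.5) = 3.405×10^-5 K/W
R_mineral wool = ln(77/49)/(2π×0.0374×17.5) = 0.1099 K/W
R_outer film = 1/(h_o·2πr_oL) = 1/(7.65×2π×0.077×17.5) = 0.01544 K/W
R_total = 0.1259 K/W
Q = ΔT/R_total = 40/0.1259

Q ≈ 318 W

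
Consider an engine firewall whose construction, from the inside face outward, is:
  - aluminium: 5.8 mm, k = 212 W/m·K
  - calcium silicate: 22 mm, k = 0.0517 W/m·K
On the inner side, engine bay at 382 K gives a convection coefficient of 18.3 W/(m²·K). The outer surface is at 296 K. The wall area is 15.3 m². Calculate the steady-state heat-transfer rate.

Q ≈ 2740 W

Model the wall as resistances in series:
R_inner film = 1/(h_i·A) = 1/(18.3×15.3) = 0.003572 K/W
R_aluminium = L/(kA) = 0.0058/(212×15.3) = 1.788×10^-6 K/W
R_calcium silicate = L/(kA) = 0.022/(0.0517×15.3) = 0.02781 K/W
R_total = 0.03139 K/W
Q = ΔT / R_total = 86 / 0.03139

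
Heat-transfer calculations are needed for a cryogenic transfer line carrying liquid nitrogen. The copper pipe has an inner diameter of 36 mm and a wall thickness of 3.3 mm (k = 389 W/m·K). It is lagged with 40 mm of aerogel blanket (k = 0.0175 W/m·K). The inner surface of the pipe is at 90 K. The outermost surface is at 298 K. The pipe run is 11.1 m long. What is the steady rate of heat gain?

Cylindrical conduction, so R = ln(r₂/r₁)/(2πkL) per layer, in series:
R_copper pipe wall = ln(21.3/18)/(2π×389×11.1) = 6.205×10^-6 K/W
R_aerogel blanket = ln(61.3/21.3)/(2π×0.0175×11.1) = 0.8661 K/W
R_total = 0.8661 K/W
Q = ΔT/R_total = 208/0.8661

Q ≈ 240 W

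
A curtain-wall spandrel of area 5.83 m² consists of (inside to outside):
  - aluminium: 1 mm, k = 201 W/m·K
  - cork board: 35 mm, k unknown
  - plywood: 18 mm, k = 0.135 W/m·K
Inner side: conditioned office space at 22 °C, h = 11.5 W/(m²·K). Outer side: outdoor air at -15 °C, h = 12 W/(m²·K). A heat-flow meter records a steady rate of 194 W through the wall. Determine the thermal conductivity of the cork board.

Treating each layer as a thermal resistance in series:
R_inner film = 1/(h_i·A) = 1/(11.5×5.83) = 0.01492 K/W
R_aluminium = L/(kA) = 0.001/(201×5.83) = 8.534×10^-7 K/W
R_plywood = L/(kA) = 0.018/(0.135×5.83) = 0.02287 K/W
R_outer film = 1/(h_o·A) = 1/(12×5.83) = 0.01429 K/W
Sum of known resistances R_other = 0.05208 K/W
Total R = ΔT/Q = 37/194 = 0.1907 K/W
R_cork board = R_total − R_other = 0.1386 K/W
k = L/(R·A) = 0.035/(0.1386×5.83)

k ≈ 0.0433 W/(m·K)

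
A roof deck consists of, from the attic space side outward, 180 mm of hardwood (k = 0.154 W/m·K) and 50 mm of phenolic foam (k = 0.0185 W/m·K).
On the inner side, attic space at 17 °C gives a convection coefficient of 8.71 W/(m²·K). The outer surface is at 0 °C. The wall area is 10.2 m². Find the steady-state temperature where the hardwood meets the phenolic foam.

T ≈ 11.5 °C

Thermal resistances in series:
R_inner film = 1/(h_i·A) = 1/(8.71×10.2) = 0.01126 K/W
R_hardwood = L/(kA) = 0.18/(0.154×10.2) = 0.1146 K/W
R_phenolic foam = L/(kA) = 0.05/(0.0185×10.2) = 0.265 K/W
R_total = 0.3908 K/W;  Q = ΔT/R_total = 17/0.3908 = 43.5 W
T_interface = T_inner − Q·ΣR(inner→interface) = 17 − 43.5×0.1258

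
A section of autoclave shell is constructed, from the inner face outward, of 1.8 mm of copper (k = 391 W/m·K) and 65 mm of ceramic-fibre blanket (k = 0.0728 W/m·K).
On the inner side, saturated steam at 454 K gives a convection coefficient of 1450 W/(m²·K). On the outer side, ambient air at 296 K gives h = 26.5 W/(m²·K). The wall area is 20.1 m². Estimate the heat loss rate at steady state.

Q ≈ 3410 W

Thermal resistances in series:
R_inner film = 1/(h_i·A) = 1/(1450×20.1) = 3.431×10^-5 K/W
R_copper = L/(kA) = 0.0018/(391×20.1) = 2.29×10^-7 K/W
R_ceramic-fibre blanket = L/(kA) = 0.065/(0.0728×20.1) = 0.04442 K/W
R_outer film = 1/(h_o·A) = 1/(26.5×20.1) = 0.001877 K/W
R_total = 0.04633 K/W
Q = ΔT / R_total = 158 / 0.04633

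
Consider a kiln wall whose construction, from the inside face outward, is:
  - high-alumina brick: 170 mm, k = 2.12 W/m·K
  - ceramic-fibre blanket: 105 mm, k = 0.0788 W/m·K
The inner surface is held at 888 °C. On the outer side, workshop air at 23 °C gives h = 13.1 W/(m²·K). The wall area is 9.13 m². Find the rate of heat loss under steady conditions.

Q ≈ 5300 W

Treating each layer as a thermal resistance in series:
R_high-alumina brick = L/(kA) = 0.17/(2.12×9.13) = 0.008783 K/W
R_ceramic-fibre blanket = L/(kA) = 0.105/(0.0788×9.13) = 0.1459 K/W
R_outer film = 1/(h_o·A) = 1/(13.1×9.13) = 0.008361 K/W
R_total = 0.1631 K/W
Q = ΔT / R_total = 865 / 0.1631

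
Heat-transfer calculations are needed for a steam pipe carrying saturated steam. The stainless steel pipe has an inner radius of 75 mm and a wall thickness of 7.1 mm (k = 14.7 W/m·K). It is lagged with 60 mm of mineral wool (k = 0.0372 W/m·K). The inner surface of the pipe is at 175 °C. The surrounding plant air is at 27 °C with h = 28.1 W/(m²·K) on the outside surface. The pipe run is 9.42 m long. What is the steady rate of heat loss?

Q ≈ 584 W

Radial resistances (cylindrical: R_cond = ln(r_o/r_i)/(2πkL), R_conv = 1/(h·2πrL)):
R_stainless steel pipe wall = ln(82.1/75)/(2π×14.7×9.42) = 1.04×10^-4 K/W
R_mineral wool = ln(142.1/82.1)/(2π×0.0372×9.42) = 0.2492 K/W
R_outer film = 1/(h_o·2πr_oL) = 1/(28.1×2π×0.1421×9.42) = 0.004231 K/W
R_total = 0.2535 K/W
Q = ΔT/R_total = 148/0.2535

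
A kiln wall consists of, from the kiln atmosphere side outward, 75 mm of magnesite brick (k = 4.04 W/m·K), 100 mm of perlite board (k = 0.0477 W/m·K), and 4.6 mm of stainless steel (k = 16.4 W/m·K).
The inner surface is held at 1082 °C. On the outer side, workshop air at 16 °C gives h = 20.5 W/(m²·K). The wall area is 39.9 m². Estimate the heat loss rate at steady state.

Using the resistance-network approach (series):
R_magnesite brick = L/(kA) = 0.075/(4.04×39.9) = 4.653×10^-4 K/W
R_perlite board = L/(kA) = 0.1/(0.0477×39.9) = 0.05254 K/W
R_stainless steel = L/(kA) = 0.0046/(16.4×39.9) = 7.03×10^-6 K/W
R_outer film = 1/(h_o·A) = 1/(20.5×39.9) = 0.001223 K/W
R_total = 0.05424 K/W
Q = ΔT / R_total = 1066 / 0.05424

Q ≈ 19700 W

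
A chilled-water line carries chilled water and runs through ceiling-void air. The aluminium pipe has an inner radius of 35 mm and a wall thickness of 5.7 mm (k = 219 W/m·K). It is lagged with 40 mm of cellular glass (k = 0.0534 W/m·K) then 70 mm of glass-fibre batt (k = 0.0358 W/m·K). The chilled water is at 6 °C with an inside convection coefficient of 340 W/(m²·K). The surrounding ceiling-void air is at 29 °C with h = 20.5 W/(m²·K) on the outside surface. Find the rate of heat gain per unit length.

q′ ≈ 4.71 W/m

Cylindrical conduction, so R = ln(r₂/r₁)/(2πkL) per layer, in series:
R_inner film = 1/(h_i·2πr₁L) = 1/(340×2π×0.035×1) = 0.01337 K/W
R_aluminium pipe wall = ln(40.7/35)/(2π×219×1) = 1.096×10^-4 K/W
R_cellular glass = ln(80.7/40.7)/(2π×0.0534×1) = 2.04 K/W
R_glass-fibre batt = ln(150.7/80.7)/(2π×0.0358×1) = 2.777 K/W
R_outer film = 1/(h_o·2πr_oL) = 1/(20.5×2π×0.1507×1) = 0.05152 K/W
R_total = 4.882 K/W
Q = ΔT/R_total = 23/4.882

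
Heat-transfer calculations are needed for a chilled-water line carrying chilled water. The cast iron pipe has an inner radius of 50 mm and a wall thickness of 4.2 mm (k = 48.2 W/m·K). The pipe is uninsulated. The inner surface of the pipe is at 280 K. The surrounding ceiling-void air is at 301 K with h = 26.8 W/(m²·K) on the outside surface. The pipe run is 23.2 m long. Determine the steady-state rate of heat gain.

For a radial system each layer contributes R = ln(r_out/r_in)/(2πkL); films add R = 1/(hA).
R_cast iron pipe wall = ln(54.2/50)/(2π×48.2×23.2) = 1.148×10^-5 K/W
R_outer film = 1/(h_o·2πr_oL) = 1/(26.8×2π×0.0542×23.2) = 0.004723 K/W
R_total = 0.004734 K/W
Q = ΔT/R_total = 21/0.004734

Q ≈ 4440 W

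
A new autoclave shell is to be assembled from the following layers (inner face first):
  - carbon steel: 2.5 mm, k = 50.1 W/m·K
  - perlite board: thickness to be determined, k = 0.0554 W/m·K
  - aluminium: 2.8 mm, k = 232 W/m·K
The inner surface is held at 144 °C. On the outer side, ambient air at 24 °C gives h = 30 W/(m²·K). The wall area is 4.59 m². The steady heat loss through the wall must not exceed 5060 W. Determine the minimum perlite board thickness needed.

L ≈ 4.18 mm

Treating each layer as a thermal resistance in series:
R_carbon steel = L/(kA) = 0.0025/(50.1×4.59) = 1.087×10^-5 K/W
R_aluminium = L/(kA) = 0.0028/(232×4.59) = 2.629×10^-6 K/W
R_outer film = 1/(h_o·A) = 1/(30×4.59) = 0.007262 K/W
Sum of the known resistances R_other = 0.007276 K/W
Required total resistance R_tot = ΔT/Q_allow = 120/5060 = 0.02372 K/W
R_perlite board = R_tot − R_other = 0.01644 K/W
L = R·k·A = 0.01644×0.0554×4.59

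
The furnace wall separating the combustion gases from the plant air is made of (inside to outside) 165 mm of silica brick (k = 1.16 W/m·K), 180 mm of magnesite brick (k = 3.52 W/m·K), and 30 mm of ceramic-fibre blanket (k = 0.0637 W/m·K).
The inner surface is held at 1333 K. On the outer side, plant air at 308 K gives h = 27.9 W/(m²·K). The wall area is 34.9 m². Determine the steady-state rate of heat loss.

Q ≈ 51100 W

Using the resistance-network approach (series):
R_silica brick = L/(kA) = 0.165/(1.16×34.9) = 0.004076 K/W
R_magnesite brick = L/(kA) = 0.18/(3.52×34.9) = 0.001465 K/W
R_ceramic-fibre blanket = L/(kA) = 0.03/(0.0637×34.9) = 0.01349 K/W
R_outer film = 1/(h_o·A) = 1/(27.9×34.9) = 0.001027 K/W
R_total = 0.02006 K/W
Q = ΔT / R_total = 1025 / 0.02006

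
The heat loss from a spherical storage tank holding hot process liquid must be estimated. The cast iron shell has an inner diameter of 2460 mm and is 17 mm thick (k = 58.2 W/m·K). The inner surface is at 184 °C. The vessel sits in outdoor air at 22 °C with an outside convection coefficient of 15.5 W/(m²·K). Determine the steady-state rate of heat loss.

Q ≈ 48800 W

Spherical conduction: R = (1/r_in − 1/r_out)/(4πk) per layer; series-sum.
R_cast iron shell = (1/1.23 − 1/1.247)/(4π×58.2) = 1.515×10^-5 K/W
R_outer film = 1/(h·4πr_o²) = 1/(15.5×4π×1.247²) = 0.003302 K/W
R_total = 0.003317 K/W
Q = ΔT/R_total = 162/0.003317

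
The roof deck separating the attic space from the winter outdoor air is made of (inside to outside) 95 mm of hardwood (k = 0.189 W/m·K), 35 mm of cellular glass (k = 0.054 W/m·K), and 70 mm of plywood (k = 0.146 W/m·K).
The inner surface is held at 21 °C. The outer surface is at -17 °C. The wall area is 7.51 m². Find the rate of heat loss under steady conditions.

Model the wall as resistances in series:
R_hardwood = L/(kA) = 0.095/(0.189×7.51) = 0.06693 K/W
R_cellular glass = L/(kA) = 0.035/(0.054×7.51) = 0.0863 K/W
R_plywood = L/(kA) = 0.07/(0.146×7.51) = 0.06384 K/W
R_total = 0.2171 K/W
Q = ΔT / R_total = 38 / 0.2171

Q ≈ 175 W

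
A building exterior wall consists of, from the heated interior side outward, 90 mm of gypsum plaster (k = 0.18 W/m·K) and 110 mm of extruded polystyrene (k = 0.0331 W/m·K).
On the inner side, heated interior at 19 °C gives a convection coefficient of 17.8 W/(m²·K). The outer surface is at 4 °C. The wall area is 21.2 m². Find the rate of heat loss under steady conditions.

Thermal resistances in series:
R_inner film = 1/(h_i·A) = 1/(17.8×21.2) = 0.00265 K/W
R_gypsum plaster = L/(kA) = 0.09/(0.18×21.2) = 0.02358 K/W
R_extruded polystyrene = L/(kA) = 0.11/(0.0331×21.2) = 0.1568 K/W
R_total = 0.183 K/W
Q = ΔT / R_total = 15 / 0.183

Q ≈ 82 W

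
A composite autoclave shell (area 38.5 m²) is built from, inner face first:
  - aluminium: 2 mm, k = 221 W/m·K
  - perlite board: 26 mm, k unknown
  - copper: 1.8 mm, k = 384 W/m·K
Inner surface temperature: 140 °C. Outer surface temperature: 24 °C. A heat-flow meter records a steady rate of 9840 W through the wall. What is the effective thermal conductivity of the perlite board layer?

Series thermal resistances:
R_aluminium = L/(kA) = 0.002/(221×38.5) = 2.351×10^-7 K/W
R_copper = L/(kA) = 0.0018/(384×38.5) = 1.218×10^-7 K/W
Sum of known resistances R_other = 3.568×10^-7 K/W
Total R = ΔT/Q = 116/9840 = 0.01179 K/W
R_perlite board = R_total − R_other = 0.01179 K/W
k = L/(R·A) = 0.026/(0.01179×38.5)

k ≈ 0.0573 W/(m·K)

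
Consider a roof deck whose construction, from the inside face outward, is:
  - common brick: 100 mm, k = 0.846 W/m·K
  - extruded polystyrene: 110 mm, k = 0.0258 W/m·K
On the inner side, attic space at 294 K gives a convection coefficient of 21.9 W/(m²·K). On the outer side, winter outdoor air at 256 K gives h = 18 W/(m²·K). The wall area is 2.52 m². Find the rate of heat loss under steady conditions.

Q ≈ 21.4 W

Treating each layer as a thermal resistance in series:
R_inner film = 1/(h_i·A) = 1/(21.9×2.52) = 0.01812 K/W
R_common brick = L/(kA) = 0.1/(0.846×2.52) = 0.04691 K/W
R_extruded polystyrene = L/(kA) = 0.11/(0.0258×2.52) = 1.692 K/W
R_outer film = 1/(h_o·A) = 1/(18×2.52) = 0.02205 K/W
R_total = 1.779 K/W
Q = ΔT / R_total = 38 / 1.779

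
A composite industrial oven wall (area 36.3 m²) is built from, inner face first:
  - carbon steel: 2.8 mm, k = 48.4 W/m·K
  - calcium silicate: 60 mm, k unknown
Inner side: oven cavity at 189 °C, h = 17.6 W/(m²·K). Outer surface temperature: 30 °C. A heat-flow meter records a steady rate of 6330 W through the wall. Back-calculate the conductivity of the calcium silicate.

Model the wall as resistances in series:
R_inner film = 1/(h_i·A) = 1/(17.6×36.3) = 0.001565 K/W
R_carbon steel = L/(kA) = 0.0028/(48.4×36.3) = 1.594×10^-6 K/W
Sum of known resistances R_other = 0.001567 K/W
Total R = ΔT/Q = 159/6330 = 0.02512 K/W
R_calcium silicate = R_total − R_other = 0.02355 K/W
k = L/(R·A) = 0.06/(0.02355×36.3)

k ≈ 0.0702 W/(m·K)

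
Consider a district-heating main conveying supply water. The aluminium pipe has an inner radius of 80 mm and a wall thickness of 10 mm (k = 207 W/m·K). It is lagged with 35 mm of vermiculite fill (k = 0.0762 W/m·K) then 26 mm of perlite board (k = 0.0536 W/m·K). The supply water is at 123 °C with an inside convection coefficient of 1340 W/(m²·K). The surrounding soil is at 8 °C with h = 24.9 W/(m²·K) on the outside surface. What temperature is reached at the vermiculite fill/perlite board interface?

T ≈ 61.7 °C

Radial resistances (cylindrical: R_cond = ln(r_o/r_i)/(2πkL), R_conv = 1/(h·2πrL)):
R_inner film = 1/(h_i·2πr₁L) = 1/(1340×2π×0.08×1) = 0.001485 K/W
R_aluminium pipe wall = ln(90/80)/(2π×207×1) = 9.056×10^-5 K/W
R_vermiculite fill = ln(125/90)/(2π×0.0762×1) = 0.6861 K/W
R_perlite board = ln(151/125)/(2π×0.0536×1) = 0.5611 K/W
R_outer film = 1/(h_o·2πr_oL) = 1/(24.9×2π×0.151×1) = 0.04233 K/W
R_total = 1.291 K/W
Q = ΔT/R_total = 115/1.291
Q = 89.1 W/m
T_interface = T_inner − Q·ΣR(inner→interface) = 123 − 89.1×0.6877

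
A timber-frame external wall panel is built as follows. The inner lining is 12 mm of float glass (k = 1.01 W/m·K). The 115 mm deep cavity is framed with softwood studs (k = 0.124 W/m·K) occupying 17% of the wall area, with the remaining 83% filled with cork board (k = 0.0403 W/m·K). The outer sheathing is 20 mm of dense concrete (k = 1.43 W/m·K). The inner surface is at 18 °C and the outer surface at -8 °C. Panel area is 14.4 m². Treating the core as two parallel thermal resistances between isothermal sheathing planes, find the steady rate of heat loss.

Sheathing layers in series; stud and cavity paths in parallel between them.
R_inner = 0.012/(1.01×14.4) = 8.251×10^-4 K/W
R_stud  = 0.115/(0.124×0.17×14.4) = 0.3788 K/W
R_cav   = 0.115/(0.0403×0.83×14.4) = 0.2388 K/W
1/R_core = 1/R_stud + 1/R_cav → R_core = 0.1465 K/W
R_outer = 0.02/(1.43×14.4) = 9.713×10^-4 K/W
R_total = 0.1483 K/W
Q = ΔT/R_total = 26/0.1483

Q ≈ 175 W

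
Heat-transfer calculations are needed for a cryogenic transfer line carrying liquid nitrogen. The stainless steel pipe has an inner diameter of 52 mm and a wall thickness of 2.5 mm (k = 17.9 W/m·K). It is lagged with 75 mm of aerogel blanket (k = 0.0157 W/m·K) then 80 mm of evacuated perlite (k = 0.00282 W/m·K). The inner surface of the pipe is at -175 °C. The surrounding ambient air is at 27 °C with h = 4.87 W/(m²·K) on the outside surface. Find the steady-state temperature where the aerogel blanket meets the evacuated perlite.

T ≈ -117 °C

Treating each annulus and film as a series resistance:
R_stainless steel pipe wall = ln(28.5/26)/(2π×17.9×1) = 8.163×10^-4 K/W
R_aerogel blanket = ln(103.5/28.5)/(2π×0.0157×1) = 13.07 K/W
R_evacuated perlite = ln(183.5/103.5)/(2π×0.00282×1) = 32.32 K/W
R_outer film = 1/(h_o·2πr_oL) = 1/(4.87×2π×0.1835×1) = 0.1781 K/W
R_total = 45.57 K/W
Q = ΔT/R_total = 202/45.57
Q = 4.43 W/m
T_interface = T_inner + Q·ΣR(inner→interface) = -175 + 4.43×13.07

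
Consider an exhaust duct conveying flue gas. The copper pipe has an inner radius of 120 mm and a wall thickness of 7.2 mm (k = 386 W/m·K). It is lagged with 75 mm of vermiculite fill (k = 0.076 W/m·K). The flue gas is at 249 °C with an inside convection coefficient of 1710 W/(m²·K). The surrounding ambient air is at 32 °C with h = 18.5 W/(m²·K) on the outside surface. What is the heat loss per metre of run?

q′ ≈ 214 W/m

Treating each annulus and film as a series resistance:
R_inner film = 1/(h_i·2πr₁L) = 1/(1710×2π×0.12×1) = 7.756×10^-4 K/W
R_copper pipe wall = ln(127.2/120)/(2π×386×1) = 2.403×10^-5 K/W
R_vermiculite fill = ln(202.2/127.2)/(2π×0.076×1) = 0.9706 K/W
R_outer film = 1/(h_o·2πr_oL) = 1/(18.5×2π×0.2022×1) = 0.04255 K/W
R_total = 1.014 K/W
Q = ΔT/R_total = 217/1.014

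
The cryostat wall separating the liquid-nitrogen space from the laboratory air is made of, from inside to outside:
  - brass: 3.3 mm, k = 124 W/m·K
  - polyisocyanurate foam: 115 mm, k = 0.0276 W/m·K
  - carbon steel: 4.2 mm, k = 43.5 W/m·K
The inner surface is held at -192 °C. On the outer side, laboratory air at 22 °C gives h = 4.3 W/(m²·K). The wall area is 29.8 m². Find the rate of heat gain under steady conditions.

Q ≈ 1450 W

Treating each layer as a thermal resistance in series:
R_brass = L/(kA) = 0.0033/(124×29.8) = 8.931×10^-7 K/W
R_polyisocyanurate foam = L/(kA) = 0.115/(0.0276×29.8) = 0.1398 K/W
R_carbon steel = L/(kA) = 0.0042/(43.5×29.8) = 3.24×10^-6 K/W
R_outer film = 1/(h_o·A) = 1/(4.3×29.8) = 0.007804 K/W
R_total = 0.1476 K/W
Q = ΔT / R_total = 214 / 0.1476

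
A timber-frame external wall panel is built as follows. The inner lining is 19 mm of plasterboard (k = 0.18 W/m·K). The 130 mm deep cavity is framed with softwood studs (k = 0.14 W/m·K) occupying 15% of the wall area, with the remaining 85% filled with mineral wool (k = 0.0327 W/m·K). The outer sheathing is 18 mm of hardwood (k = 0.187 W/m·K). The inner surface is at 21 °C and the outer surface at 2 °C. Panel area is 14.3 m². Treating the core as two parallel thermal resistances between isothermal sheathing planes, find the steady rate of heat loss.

Sheathing layers in series; stud and cavity paths in parallel between them.
R_inner = 0.019/(0.18×14.3) = 0.007382 K/W
R_stud  = 0.13/(0.14×0.15×14.3) = 0.4329 K/W
R_cav   = 0.13/(0.0327×0.85×14.3) = 0.3271 K/W
1/R_core = 1/R_stud + 1/R_cav → R_core = 0.1863 K/W
R_outer = 0.018/(0.187×14.3) = 0.006731 K/W
R_total = 0.2004 K/W
Q = ΔT/R_total = 19/0.2004

Q ≈ 94.8 W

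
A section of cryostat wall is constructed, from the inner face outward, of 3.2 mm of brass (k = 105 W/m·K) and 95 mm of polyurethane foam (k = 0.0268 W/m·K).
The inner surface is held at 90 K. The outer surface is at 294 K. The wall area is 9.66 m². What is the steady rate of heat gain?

Model the wall as resistances in series:
R_brass = L/(kA) = 0.0032/(105×9.66) = 3.155×10^-6 K/W
R_polyurethane foam = L/(kA) = 0.095/(0.0268×9.66) = 0.367 K/W
R_total = 0.367 K/W
Q = ΔT / R_total = 204 / 0.367

Q ≈ 556 W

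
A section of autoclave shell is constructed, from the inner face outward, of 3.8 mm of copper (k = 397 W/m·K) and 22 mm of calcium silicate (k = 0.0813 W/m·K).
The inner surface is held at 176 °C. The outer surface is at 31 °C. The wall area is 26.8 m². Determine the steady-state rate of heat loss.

Treating each layer as a thermal resistance in series:
R_copper = L/(kA) = 0.0038/(397×26.8) = 3.572×10^-7 K/W
R_calcium silicate = L/(kA) = 0.022/(0.0813×26.8) = 0.0101 K/W
R_total = 0.0101 K/W
Q = ΔT / R_total = 145 / 0.0101

Q ≈ 14400 W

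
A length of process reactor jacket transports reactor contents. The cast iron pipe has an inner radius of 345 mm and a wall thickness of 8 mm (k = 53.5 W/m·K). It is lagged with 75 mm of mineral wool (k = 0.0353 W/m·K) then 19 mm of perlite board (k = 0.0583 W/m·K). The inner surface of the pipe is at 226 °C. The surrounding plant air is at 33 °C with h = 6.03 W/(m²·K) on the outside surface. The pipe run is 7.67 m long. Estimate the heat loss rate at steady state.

Q ≈ 1410 W

Cylindrical conduction, so R = ln(r₂/r₁)/(2πkL) per layer, in series:
R_cast iron pipe wall = ln(353/345)/(2π×53.5×7.67) = 8.891×10^-6 K/W
R_mineral wool = ln(428/353)/(2π×0.0353×7.67) = 0.1132 K/W
R_perlite board = ln(447/428)/(2π×0.0583×7.67) = 0.01546 K/W
R_outer film = 1/(h_o·2πr_oL) = 1/(6.03×2π×0.447×7.67) = 0.007698 K/W
R_total = 0.1364 K/W
Q = ΔT/R_total = 193/0.1364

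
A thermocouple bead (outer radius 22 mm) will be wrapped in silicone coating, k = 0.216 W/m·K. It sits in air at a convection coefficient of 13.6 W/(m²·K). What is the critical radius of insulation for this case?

For a sphere r_cr = 2k/h = 2×0.216/13.6
r_cr = 31.8 mm; since the bare radius (22 mm) is below r_cr, adding a thin layer of insulation will *increase* heat loss.

r_cr ≈ 31.8 mm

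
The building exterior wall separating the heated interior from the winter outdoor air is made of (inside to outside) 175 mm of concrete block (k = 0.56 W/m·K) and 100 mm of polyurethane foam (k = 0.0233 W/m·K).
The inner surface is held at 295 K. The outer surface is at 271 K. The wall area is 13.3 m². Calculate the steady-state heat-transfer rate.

Series thermal resistances:
R_concrete block = L/(kA) = 0.175/(0.56×13.3) = 0.0235 K/W
R_polyurethane foam = L/(kA) = 0.1/(0.0233×13.3) = 0.3227 K/W
R_total = 0.3462 K/W
Q = ΔT / R_total = 24 / 0.3462

Q ≈ 69.3 W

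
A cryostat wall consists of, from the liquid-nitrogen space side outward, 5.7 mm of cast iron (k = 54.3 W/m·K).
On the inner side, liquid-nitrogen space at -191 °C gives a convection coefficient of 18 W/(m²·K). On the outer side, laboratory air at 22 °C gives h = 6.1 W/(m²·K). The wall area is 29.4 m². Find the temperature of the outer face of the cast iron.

Series thermal resistances:
R_inner film = 1/(h_i·A) = 1/(18×29.4) = 0.00189 K/W
R_cast iron = L/(kA) = 0.0057/(54.3×29.4) = 3.57×10^-6 K/W
R_outer film = 1/(h_o·A) = 1/(6.1×29.4) = 0.005576 K/W
R_total = 0.007469 K/W;  Q = ΔT/R_total = 213/0.007469 = 28520 W
T_interface = T_inner + Q·ΣR(inner→interface) = -191 + 28500×0.001893

T ≈ -137 °C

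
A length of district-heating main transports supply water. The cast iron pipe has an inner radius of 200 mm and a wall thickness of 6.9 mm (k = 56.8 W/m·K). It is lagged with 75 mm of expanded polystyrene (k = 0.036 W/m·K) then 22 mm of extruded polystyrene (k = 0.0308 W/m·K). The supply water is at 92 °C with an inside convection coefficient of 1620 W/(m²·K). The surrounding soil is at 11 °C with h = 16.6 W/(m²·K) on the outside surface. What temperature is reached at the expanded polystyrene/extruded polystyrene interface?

Per-layer cylindrical resistances, series-summed:
R_inner film = 1/(h_i·2πr₁L) = 1/(1620×2π×0.2×1) = 4.912×10^-4 K/W
R_cast iron pipe wall = ln(206.9/200)/(2π×56.8×1) = 9.504×10^-5 K/W
R_expanded polystyrene = ln(281.9/206.9)/(2π×0.036×1) = 1.367 K/W
R_extruded polystyrene = ln(303.9/281.9)/(2π×0.0308×1) = 0.3883 K/W
R_outer film = 1/(h_o·2πr_oL) = 1/(16.6×2π×0.3039×1) = 0.03155 K/W
R_total = 1.788 K/W
Q = ΔT/R_total = 81/1.788
Q = 45.3 W/m
T_interface = T_inner − Q·ΣR(inner→interface) = 92 − 45.3×1.368

T ≈ 30 °C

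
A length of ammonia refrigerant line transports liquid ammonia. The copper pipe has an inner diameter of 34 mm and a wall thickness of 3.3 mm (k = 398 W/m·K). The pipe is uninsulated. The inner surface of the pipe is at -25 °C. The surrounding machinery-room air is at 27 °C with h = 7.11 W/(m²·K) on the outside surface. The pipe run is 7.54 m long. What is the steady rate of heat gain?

For a radial system each layer contributes R = ln(r_out/r_in)/(2πkL); films add R = 1/(hA).
R_copper pipe wall = ln(20.3/17)/(2π×398×7.54) = 9.409×10^-6 K/W
R_outer film = 1/(h_o·2πr_oL) = 1/(7.11×2π×0.0203×7.54) = 0.1462 K/W
R_total = 0.1463 K/W
Q = ΔT/R_total = 52/0.1463

Q ≈ 356 W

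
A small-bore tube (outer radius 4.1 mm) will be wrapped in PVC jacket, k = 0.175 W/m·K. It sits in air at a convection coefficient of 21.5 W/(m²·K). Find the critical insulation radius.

For a cylinder r_cr = k/h = 0.175/21.5
r_cr = 8.14 mm; since the bare radius (4.1 mm) is below r_cr, adding a thin layer of insulation will *increase* heat loss.

r_cr ≈ 8.14 mm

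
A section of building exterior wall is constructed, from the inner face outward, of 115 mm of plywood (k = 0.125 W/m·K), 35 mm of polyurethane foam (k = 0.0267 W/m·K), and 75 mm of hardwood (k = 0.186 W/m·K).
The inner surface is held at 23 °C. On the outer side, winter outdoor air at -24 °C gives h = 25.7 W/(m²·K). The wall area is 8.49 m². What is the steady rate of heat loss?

Thermal resistances in series:
R_plywood = L/(kA) = 0.115/(0.125×8.49) = 0.1084 K/W
R_polyurethane foam = L/(kA) = 0.035/(0.0267×8.49) = 0.1544 K/W
R_hardwood = L/(kA) = 0.075/(0.186×8.49) = 0.04749 K/W
R_outer film = 1/(h_o·A) = 1/(25.7×8.49) = 0.004583 K/W
R_total = 0.3148 K/W
Q = ΔT / R_total = 47 / 0.3148

Q ≈ 149 W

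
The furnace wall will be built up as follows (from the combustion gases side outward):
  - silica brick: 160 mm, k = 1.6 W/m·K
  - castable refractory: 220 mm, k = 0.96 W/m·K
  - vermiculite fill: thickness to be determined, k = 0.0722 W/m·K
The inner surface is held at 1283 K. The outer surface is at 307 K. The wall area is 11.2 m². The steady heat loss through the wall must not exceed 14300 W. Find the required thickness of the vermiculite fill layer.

L ≈ 31.4 mm

Model the wall as resistances in series:
R_silica brick = L/(kA) = 0.16/(1.6×11.2) = 0.008929 K/W
R_castable refractory = L/(kA) = 0.22/(0.96×11.2) = 0.02046 K/W
Sum of the known resistances R_other = 0.02939 K/W
Required total resistance R_tot = ΔT/Q_allow = 976/14300 = 0.06825 K/W
R_vermiculite fill = R_tot − R_other = 0.03886 K/W
L = R·k·A = 0.03886×0.0722×11.2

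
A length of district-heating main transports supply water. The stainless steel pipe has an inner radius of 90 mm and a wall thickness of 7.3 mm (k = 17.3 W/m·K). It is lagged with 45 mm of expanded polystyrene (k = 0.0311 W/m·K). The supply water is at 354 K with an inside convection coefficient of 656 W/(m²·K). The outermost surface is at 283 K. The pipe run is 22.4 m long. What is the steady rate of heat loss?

Q ≈ 816 W

For a radial system each layer contributes R = ln(r_out/r_in)/(2πkL); films add R = 1/(hA).
R_inner film = 1/(h_i·2πr₁L) = 1/(656×2π×0.09×22.4) = 1.203×10^-4 K/W
R_stainless steel pipe wall = ln(97.3/90)/(2π×17.3×22.4) = 3.203×10^-5 K/W
R_expanded polystyrene = ln(142.3/97.3)/(2π×0.0311×22.4) = 0.08685 K/W
R_total = 0.087 K/W
Q = ΔT/R_total = 71/0.087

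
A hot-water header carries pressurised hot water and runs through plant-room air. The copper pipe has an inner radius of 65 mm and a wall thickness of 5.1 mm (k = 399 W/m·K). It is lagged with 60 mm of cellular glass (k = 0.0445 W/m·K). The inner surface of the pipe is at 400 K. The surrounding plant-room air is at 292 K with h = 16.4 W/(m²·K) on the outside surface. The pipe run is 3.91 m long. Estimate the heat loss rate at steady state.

Radial resistances (cylindrical: R_cond = ln(r_o/r_i)/(2πkL), R_conv = 1/(h·2πrL)):
R_copper pipe wall = ln(70.1/65)/(2π×399×3.91) = 7.706×10^-6 K/W
R_cellular glass = ln(130.1/70.1)/(2π×0.0445×3.91) = 0.5656 K/W
R_outer film = 1/(h_o·2πr_oL) = 1/(16.4×2π×0.1301×3.91) = 0.01908 K/W
R_total = 0.5847 K/W
Q = ΔT/R_total = 108/0.5847

Q ≈ 185 W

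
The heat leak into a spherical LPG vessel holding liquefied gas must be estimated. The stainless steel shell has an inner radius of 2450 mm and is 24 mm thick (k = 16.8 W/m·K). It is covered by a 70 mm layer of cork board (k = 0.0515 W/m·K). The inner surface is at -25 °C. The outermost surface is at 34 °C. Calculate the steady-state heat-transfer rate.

Each spherical layer contributes R = (1/r_i − 1/r_o)/(4πk):
R_stainless steel shell = (1/2.45 − 1/2.474)/(4π×16.8) = 1.876×10^-5 K/W
R_cork board = (1/2.474 − 1/2.544)/(4π×0.0515) = 0.01719 K/W
R_total = 0.0172 K/W
Q = ΔT/R_total = 59/0.0172

Q ≈ 3430 W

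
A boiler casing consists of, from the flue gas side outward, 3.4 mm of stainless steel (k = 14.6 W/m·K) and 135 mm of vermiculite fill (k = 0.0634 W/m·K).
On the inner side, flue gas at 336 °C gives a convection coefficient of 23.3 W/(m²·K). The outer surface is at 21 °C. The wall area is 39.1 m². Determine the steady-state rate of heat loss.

Model the wall as resistances in series:
R_inner film = 1/(h_i·A) = 1/(23.3×39.1) = 0.001098 K/W
R_stainless steel = L/(kA) = 0.0034/(14.6×39.1) = 5.956×10^-6 K/W
R_vermiculite fill = L/(kA) = 0.135/(0.0634×39.1) = 0.05446 K/W
R_total = 0.05556 K/W
Q = ΔT / R_total = 315 / 0.05556

Q ≈ 5670 W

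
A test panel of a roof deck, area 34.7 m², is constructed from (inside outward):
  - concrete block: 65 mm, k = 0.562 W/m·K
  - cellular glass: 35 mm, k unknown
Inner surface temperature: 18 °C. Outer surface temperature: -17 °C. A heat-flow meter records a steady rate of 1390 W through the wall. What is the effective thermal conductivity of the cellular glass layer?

k ≈ 0.0462 W/(m·K)

Series thermal resistances:
R_concrete block = L/(kA) = 0.065/(0.562×34.7) = 0.003333 K/W
Sum of known resistances R_other = 0.003333 K/W
Total R = ΔT/Q = 35/1390 = 0.02518 K/W
R_cellular glass = R_total − R_other = 0.02185 K/W
k = L/(R·A) = 0.035/(0.02185×34.7)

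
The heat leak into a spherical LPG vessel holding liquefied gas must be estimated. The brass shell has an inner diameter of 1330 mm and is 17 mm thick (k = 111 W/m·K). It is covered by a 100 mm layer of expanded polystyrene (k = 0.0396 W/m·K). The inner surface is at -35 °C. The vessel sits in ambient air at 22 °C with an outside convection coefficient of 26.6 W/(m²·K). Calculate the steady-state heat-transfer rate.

Spherical conduction: R = (1/r_in − 1/r_out)/(4πk) per layer; series-sum.
R_brass shell = (1/0.665 − 1/0.682)/(4π×111) = 2.687×10^-5 K/W
R_expanded polystyrene = (1/0.682 − 1/0.782)/(4π×0.0396) = 0.3768 K/W
R_outer film = 1/(h·4πr_o²) = 1/(26.6×4π×0.782²) = 0.004892 K/W
R_total = 0.3817 K/W
Q = ΔT/R_total = 57/0.3817

Q ≈ 149 W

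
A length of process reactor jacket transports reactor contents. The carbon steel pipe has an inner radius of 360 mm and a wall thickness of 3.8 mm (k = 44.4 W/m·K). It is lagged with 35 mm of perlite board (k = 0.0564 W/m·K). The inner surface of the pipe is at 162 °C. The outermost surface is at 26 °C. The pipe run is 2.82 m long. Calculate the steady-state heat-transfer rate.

Q ≈ 1480 W

Treating each annulus and film as a series resistance:
R_carbon steel pipe wall = ln(363.8/360)/(2π×44.4×2.82) = 1.335×10^-5 K/W
R_perlite board = ln(398.8/363.8)/(2π×0.0564×2.82) = 0.09192 K/W
R_total = 0.09193 K/W
Q = ΔT/R_total = 136/0.09193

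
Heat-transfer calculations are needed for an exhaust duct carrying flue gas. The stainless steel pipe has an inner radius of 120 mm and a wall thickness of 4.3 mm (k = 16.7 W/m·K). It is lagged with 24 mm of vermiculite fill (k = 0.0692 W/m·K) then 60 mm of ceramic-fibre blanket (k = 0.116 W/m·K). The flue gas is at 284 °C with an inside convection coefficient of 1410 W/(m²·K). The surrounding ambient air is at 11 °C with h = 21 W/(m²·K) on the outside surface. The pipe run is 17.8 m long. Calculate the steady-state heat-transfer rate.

Q ≈ 5340 W

Radial resistances (cylindrical: R_cond = ln(r_o/r_i)/(2πkL), R_conv = 1/(h·2πrL)):
R_inner film = 1/(h_i·2πr₁L) = 1/(1410×2π×0.12×17.8) = 5.284×10^-5 K/W
R_stainless steel pipe wall = ln(124.3/120)/(2π×16.7×17.8) = 1.885×10^-5 K/W
R_vermiculite fill = ln(148.3/124.3)/(2π×0.0692×17.8) = 0.02281 K/W
R_ceramic-fibre blanket = ln(208.3/148.3)/(2π×0.116×17.8) = 0.02619 K/W
R_outer film = 1/(h_o·2πr_oL) = 1/(21×2π×0.2083×17.8) = 0.002044 K/W
R_total = 0.05111 K/W
Q = ΔT/R_total = 273/0.05111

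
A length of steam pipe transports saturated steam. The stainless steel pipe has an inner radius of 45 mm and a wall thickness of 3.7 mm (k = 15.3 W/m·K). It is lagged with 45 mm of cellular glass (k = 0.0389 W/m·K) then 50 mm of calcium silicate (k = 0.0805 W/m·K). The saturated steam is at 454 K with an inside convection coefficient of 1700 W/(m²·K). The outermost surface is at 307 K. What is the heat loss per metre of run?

q′ ≈ 41.7 W/m

For a radial system each layer contributes R = ln(r_out/r_in)/(2πkL); films add R = 1/(hA).
R_inner film = 1/(h_i·2πr₁L) = 1/(1700×2π×0.045×1) = 0.00208 K/W
R_stainless steel pipe wall = ln(48.7/45)/(2π×15.3×1) = 8.22×10^-4 K/W
R_cellular glass = ln(93.7/48.7)/(2π×0.0389×1) = 2.677 K/W
R_calcium silicate = ln(143.7/93.7)/(2π×0.0805×1) = 0.8455 K/W
R_total = 3.526 K/W
Q = ΔT/R_total = 147/3.526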